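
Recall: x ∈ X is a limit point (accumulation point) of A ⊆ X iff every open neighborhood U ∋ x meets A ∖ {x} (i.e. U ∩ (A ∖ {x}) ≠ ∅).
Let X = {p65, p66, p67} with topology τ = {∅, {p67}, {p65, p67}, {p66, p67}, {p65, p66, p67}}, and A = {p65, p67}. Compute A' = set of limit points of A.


A' = {p65, p66}

For each x ∈ X, list the open sets U ∈ τ with x ∈ U, then check whether U ∩ (A ∖ {x}) ≠ ∅ for every such U.
  x = p65: opens ∋ x are {p65, p67}, {p65, p66, p67}; each meets A ∖ {p65}, so x IS a limit point.
  x = p66: opens ∋ x are {p66, p67}, {p65, p66, p67}; each meets A ∖ {p66}, so x IS a limit point.
  x = p67: open {p67} ∋ x has {p67} ∩ (A ∖ {p67}) = ∅, so x is NOT a limit point.
Collecting: A' = {p65, p66}.


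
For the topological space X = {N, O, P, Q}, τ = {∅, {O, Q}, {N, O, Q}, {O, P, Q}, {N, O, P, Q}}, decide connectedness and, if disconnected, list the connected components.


(X, τ) is connected.

Find clopen sets (U ∈ τ with X ∖ U ∈ τ):
  U = ∅, X ∖ U = {N, O, P, Q} — both open, so U is clopen.
  U = {N, O, P, Q}, X ∖ U = ∅ — both open, so U is clopen.
Only trivial clopens (∅ and X) exist, so (X, τ) is connected.
Compute connected components by grouping points that agree on all clopens:
  component: {N, O, P, Q}


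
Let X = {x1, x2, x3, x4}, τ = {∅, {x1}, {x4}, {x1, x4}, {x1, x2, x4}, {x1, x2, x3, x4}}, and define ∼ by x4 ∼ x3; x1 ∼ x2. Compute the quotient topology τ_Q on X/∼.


X/∼ = {[x1=x2], [x3=x4]}; |τ_Q| = 2.

Equivalence classes: [x1=x2], [x3=x4].
Quotient map π: X → X/∼ sends x1 ↦ [x1=x2], x2 ↦ [x1=x2], x3 ↦ [x3=x4], x4 ↦ [x3=x4].
For each subset V ⊆ X/∼, compute π^{-1}(V) ⊆ X and check whether π^{-1}(V) ∈ τ. V is open in τ_Q iff π^{-1}(V) ∈ τ.
  V = {}: π^{-1}(V) = ∅ ∈ τ ✓.
  V = {[x1=x2]}: π^{-1}(V) = {x1, x2} ∉ τ ✗.
  V = {[x3=x4]}: π^{-1}(V) = {x3, x4} ∉ τ ✗.
  V = {[x1=x2], [x3=x4]}: π^{-1}(V) = {x1, x2, x3, x4} ∈ τ ✓.
Open sets in the quotient: τ_Q = {{}, {[x1=x2], [x3=x4]}} (2 elements).


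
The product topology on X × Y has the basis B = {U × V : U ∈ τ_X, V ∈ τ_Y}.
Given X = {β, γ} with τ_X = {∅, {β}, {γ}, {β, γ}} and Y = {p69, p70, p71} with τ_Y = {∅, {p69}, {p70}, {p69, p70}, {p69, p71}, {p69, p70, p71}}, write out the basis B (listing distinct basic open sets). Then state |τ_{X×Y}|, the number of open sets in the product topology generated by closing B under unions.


Basis B = {∅ × ∅, {β} × {p69}, {β} × {p70}, {γ} × {p69}, {γ} × {p70}, {β} × {p69, p70}, {β} × {p69, p71}, {β, γ} × {p69}, {β, γ} × {p70}, {γ} × {p69, p70}, {γ} × {p69, p71}, {β} × {p69, p70, p71}, {γ} × {p69, p70, p71}, {β, γ} × {p69, p70}, {β, γ} × {p69, p71}, {β, γ} × {p69, p70, p71}}; |τ_{X×Y}| = 36.

Enumerate products U × V with U ∈ τ_X, V ∈ τ_Y (deduplicated):
  ∅ × ∅ = {} (∅)
  {β} × {p69} = {(β,p69)}
  {β} × {p70} = {(β,p70)}
  {γ} × {p69} = {(γ,p69)}
  {γ} × {p70} = {(γ,p70)}
  {β} × {p69, p70} = {(β,p69), (β,p70)}
  {β} × {p69, p71} = {(β,p69), (β,p71)}
  {β, γ} × {p69} = {(β,p69), (γ,p69)}
  {β, γ} × {p70} = {(β,p70), (γ,p70)}
  {γ} × {p69, p70} = {(γ,p69), (γ,p70)}
  {γ} × {p69, p71} = {(γ,p69), (γ,p71)}
  {β} × {p69, p70, p71} = {(β,p69), (β,p70), (β,p71)}
  {γ} × {p69, p70, p71} = {(γ,p69), (γ,p70), (γ,p71)}
  {β, γ} × {p69, p70} = {(β,p69), (β,p70), (γ,p69), (γ,p70)}
  {β, γ} × {p69, p71} = {(β,p69), (β,p71), (γ,p69), (γ,p71)}
  {β, γ} × {p69, p70, p71} = {(β,p69), (β,p70), (β,p71), (γ,p69), (γ,p70), (γ,p71)}
These 16 distinct sets form the basis B.
Close under arbitrary unions to get τ_{X×Y}; counting gives |τ_{X×Y}| = 36.


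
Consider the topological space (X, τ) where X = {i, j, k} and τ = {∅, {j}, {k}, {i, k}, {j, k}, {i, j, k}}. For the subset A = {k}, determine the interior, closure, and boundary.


int(A) = {k}, cl(A) = {i, k}, ∂A = {i}.

Closed sets in (X, τ) are complements of opens:
  closed(X, τ) = {∅, {i}, {j}, {i, j}, {i, k}, {i, j, k}}.
int(A) = ⋃ {U ∈ τ : U ⊆ A}. Opens contained in A: ∅, {k}.
Taking the union of these: int(A) = {k}.
cl(A) = ⋂ {C closed : A ⊆ C}. Closed sets containing A: {i, k}, {i, j, k}.
Intersecting these: cl(A) = {i, k}.
∂A = cl(A) ∖ int(A) = {i, k} ∖ {k} = {i}.


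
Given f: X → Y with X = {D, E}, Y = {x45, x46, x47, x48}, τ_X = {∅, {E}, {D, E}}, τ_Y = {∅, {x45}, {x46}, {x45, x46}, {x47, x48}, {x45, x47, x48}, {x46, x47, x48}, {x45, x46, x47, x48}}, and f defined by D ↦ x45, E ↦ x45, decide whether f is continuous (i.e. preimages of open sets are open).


f IS continuous.

Compute f^{-1}(U) for each U ∈ τ_Y:
  U = ∅: f^{-1}(U) = ∅ ∈ τ_X ✓.
  U = {x45}: f^{-1}(U) = {D, E} ∈ τ_X ✓.
  U = {x46}: f^{-1}(U) = ∅ ∈ τ_X ✓.
  U = {x45, x46}: f^{-1}(U) = {D, E} ∈ τ_X ✓.
  U = {x47, x48}: f^{-1}(U) = ∅ ∈ τ_X ✓.
  U = {x45, x47, x48}: f^{-1}(U) = {D, E} ∈ τ_X ✓.
  U = {x46, x47, x48}: f^{-1}(U) = ∅ ∈ τ_X ✓.
  U = {x45, x46, x47, x48}: f^{-1}(U) = {D, E} ∈ τ_X ✓.
Every preimage lies in τ_X, so f IS continuous.


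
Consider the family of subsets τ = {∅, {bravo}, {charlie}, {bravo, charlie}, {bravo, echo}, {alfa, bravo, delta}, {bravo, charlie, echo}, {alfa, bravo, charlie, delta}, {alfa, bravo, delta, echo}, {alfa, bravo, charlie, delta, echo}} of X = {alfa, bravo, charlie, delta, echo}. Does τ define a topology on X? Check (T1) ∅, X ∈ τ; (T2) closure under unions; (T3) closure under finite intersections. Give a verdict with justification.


τ IS a topology on X.

Axiom (T1): ∅ ∈ τ? Yes; X ∈ τ? Yes.
Axiom (T2/T3): check pairwise unions and intersections of members of τ.
All pairwise intersections and unions checked — each lies in τ. Therefore τ satisfies (T1), (T2), (T3): it IS a topology on X.


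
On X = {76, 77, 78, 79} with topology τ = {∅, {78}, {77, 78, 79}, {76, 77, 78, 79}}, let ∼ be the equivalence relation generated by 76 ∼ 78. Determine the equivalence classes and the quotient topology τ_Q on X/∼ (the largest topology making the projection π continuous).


X/∼ = {[76=78], [77], [79]}; |τ_Q| = 2.

Equivalence classes: [76=78], [77], [79].
Quotient map π: X → X/∼ sends 76 ↦ [76=78], 77 ↦ [77], 78 ↦ [76=78], 79 ↦ [79].
For each subset V ⊆ X/∼, compute π^{-1}(V) ⊆ X and check whether π^{-1}(V) ∈ τ. V is open in τ_Q iff π^{-1}(V) ∈ τ.
  V = {}: π^{-1}(V) = ∅ ∈ τ ✓.
  V = {[76=78]}: π^{-1}(V) = {76, 78} ∉ τ ✗.
  V = {[77]}: π^{-1}(V) = {77} ∉ τ ✗.
  V = {[76=78], [77]}: π^{-1}(V) = {76, 77, 78} ∉ τ ✗.
  V = {[79]}: π^{-1}(V) = {79} ∉ τ ✗.
  V = {[76=78], [79]}: π^{-1}(V) = {76, 78, 79} ∉ τ ✗.
  V = {[77], [79]}: π^{-1}(V) = {77, 79} ∉ τ ✗.
  V = {[76=78], [77], [79]}: π^{-1}(V) = {76, 77, 78, 79} ∈ τ ✓.
Open sets in the quotient: τ_Q = {{}, {[76=78], [77], [79]}} (2 elements).


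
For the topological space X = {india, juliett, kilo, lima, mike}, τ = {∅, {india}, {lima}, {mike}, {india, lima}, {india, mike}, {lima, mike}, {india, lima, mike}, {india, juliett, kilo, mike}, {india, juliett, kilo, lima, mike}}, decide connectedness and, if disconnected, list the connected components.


(X, τ) is disconnected; components = [{lima}, {india, juliett, kilo, mike}].

Find clopen sets (U ∈ τ with X ∖ U ∈ τ):
  U = ∅, X ∖ U = {india, juliett, kilo, lima, mike} — both open, so U is clopen.
  U = {lima}, X ∖ U = {india, juliett, kilo, mike} — both open, so U is clopen.
  U = {india, juliett, kilo, mike}, X ∖ U = {lima} — both open, so U is clopen.
  U = {india, juliett, kilo, lima, mike}, X ∖ U = ∅ — both open, so U is clopen.
Nontrivial clopen(s) exist: e.g. {lima}. So (X, τ) is disconnected.
Compute connected components by grouping points that agree on all clopens:
  component: {lima}
  component: {india, juliett, kilo, mike}


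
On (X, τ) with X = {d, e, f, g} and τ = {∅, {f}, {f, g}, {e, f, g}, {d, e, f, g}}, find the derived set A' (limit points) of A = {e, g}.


A' = {d, e}

For each x ∈ X, list the open sets U ∈ τ with x ∈ U, then check whether U ∩ (A ∖ {x}) ≠ ∅ for every such U.
  x = d: opens ∋ x are {d, e, f, g}; each meets A ∖ {d}, so x IS a limit point.
  x = e: opens ∋ x are {e, f, g}, {d, e, f, g}; each meets A ∖ {e}, so x IS a limit point.
  x = f: open {f} ∋ x has {f} ∩ (A ∖ {f}) = ∅, so x is NOT a limit point.
  x = g: open {f, g} ∋ x has {f, g} ∩ (A ∖ {g}) = ∅, so x is NOT a limit point.
Collecting: A' = {d, e}.


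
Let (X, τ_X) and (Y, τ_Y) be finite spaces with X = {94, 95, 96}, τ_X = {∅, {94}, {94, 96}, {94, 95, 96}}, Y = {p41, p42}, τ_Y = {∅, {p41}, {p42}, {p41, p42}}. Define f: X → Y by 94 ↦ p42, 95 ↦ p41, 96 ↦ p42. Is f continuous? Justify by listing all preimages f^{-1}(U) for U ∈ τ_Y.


f is NOT continuous.

Compute f^{-1}(U) for each U ∈ τ_Y:
  U = ∅: f^{-1}(U) = ∅ ∈ τ_X ✓.
  U = {p41}: f^{-1}(U) = {95} ∉ τ_X ✗.
  U = {p42}: f^{-1}(U) = {94, 96} ∈ τ_X ✓.
  U = {p41, p42}: f^{-1}(U) = {94, 95, 96} ∈ τ_X ✓.
Found U = {p41} with f^{-1}(U) = {95} not in τ_X. Therefore f is NOT continuous.


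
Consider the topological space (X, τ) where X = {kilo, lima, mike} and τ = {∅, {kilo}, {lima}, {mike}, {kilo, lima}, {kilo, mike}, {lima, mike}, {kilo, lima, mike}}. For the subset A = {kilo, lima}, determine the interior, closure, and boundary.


int(A) = {kilo, lima}, cl(A) = {kilo, lima}, ∂A = ∅.

Closed sets in (X, τ) are complements of opens:
  closed(X, τ) = {∅, {kilo}, {lima}, {mike}, {kilo, lima}, {kilo, mike}, {lima, mike}, {kilo, lima, mike}}.
int(A) = ⋃ {U ∈ τ : U ⊆ A}. Opens contained in A: ∅, {kilo}, {lima}, {kilo, lima}.
Taking the union of these: int(A) = {kilo, lima}.
cl(A) = ⋂ {C closed : A ⊆ C}. Closed sets containing A: {kilo, lima}, {kilo, lima, mike}.
Intersecting these: cl(A) = {kilo, lima}.
∂A = cl(A) ∖ int(A) = {kilo, lima} ∖ {kilo, lima} = ∅.


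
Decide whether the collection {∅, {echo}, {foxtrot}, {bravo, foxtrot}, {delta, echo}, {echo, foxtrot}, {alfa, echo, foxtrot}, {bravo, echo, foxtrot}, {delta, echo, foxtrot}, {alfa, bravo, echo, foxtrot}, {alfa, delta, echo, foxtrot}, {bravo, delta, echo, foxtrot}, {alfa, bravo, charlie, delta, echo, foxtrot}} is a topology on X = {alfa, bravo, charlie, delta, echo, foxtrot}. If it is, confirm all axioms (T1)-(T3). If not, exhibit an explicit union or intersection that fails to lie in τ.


τ is NOT a topology on X.

Axiom (T1): ∅ ∈ τ? Yes; X ∈ τ? Yes.
Axiom (T2/T3): check pairwise unions and intersections of members of τ.
Counterexample for (T2): {bravo, foxtrot} ∪ {alfa, delta, echo, foxtrot} = {alfa, bravo, delta, echo, foxtrot} ∉ τ. Therefore τ is NOT a topology.


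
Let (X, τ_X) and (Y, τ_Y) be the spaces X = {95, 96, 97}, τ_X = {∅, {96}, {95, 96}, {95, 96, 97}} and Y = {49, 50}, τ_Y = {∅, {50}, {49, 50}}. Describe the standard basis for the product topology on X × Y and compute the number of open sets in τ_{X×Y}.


Basis B = {∅ × ∅, {96} × {50}, {95, 96} × {50}, {96} × {49, 50}, {95, 96, 97} × {50}, {95, 96} × {49, 50}, {95, 96, 97} × {49, 50}}; |τ_{X×Y}| = 10.

Enumerate products U × V with U ∈ τ_X, V ∈ τ_Y (deduplicated):
  ∅ × ∅ = {} (∅)
  {96} × {50} = {(96,50)}
  {95, 96} × {50} = {(95,50), (96,50)}
  {96} × {49, 50} = {(96,49), (96,50)}
  {95, 96, 97} × {50} = {(95,50), (96,50), (97,50)}
  {95, 96} × {49, 50} = {(95,49), (95,50), (96,49), (96,50)}
  {95, 96, 97} × {49, 50} = {(95,49), (95,50), (96,49), (96,50), (97,49), (97,50)}
These 7 distinct sets form the basis B.
Close under arbitrary unions to get τ_{X×Y}; counting gives |τ_{X×Y}| = 10.


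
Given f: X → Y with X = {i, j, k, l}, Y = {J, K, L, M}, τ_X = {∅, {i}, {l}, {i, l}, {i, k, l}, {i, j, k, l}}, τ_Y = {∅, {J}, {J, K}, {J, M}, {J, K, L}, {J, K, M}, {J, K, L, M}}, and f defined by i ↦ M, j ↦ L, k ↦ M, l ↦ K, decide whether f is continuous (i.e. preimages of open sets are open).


f is NOT continuous.

Compute f^{-1}(U) for each U ∈ τ_Y:
  U = ∅: f^{-1}(U) = ∅ ∈ τ_X ✓.
  U = {J}: f^{-1}(U) = ∅ ∈ τ_X ✓.
  U = {J, K}: f^{-1}(U) = {l} ∈ τ_X ✓.
  U = {J, M}: f^{-1}(U) = {i, k} ∉ τ_X ✗.
  U = {J, K, L}: f^{-1}(U) = {j, l} ∉ τ_X ✗.
  U = {J, K, M}: f^{-1}(U) = {i, k, l} ∈ τ_X ✓.
  U = {J, K, L, M}: f^{-1}(U) = {i, j, k, l} ∈ τ_X ✓.
Found U = {J, M} with f^{-1}(U) = {i, k} not in τ_X. Therefore f is NOT continuous.


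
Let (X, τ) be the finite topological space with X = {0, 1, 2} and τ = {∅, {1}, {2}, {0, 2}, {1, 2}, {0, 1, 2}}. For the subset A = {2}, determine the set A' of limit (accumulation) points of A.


A' = {0}

For each x ∈ X, list the open sets U ∈ τ with x ∈ U, then check whether U ∩ (A ∖ {x}) ≠ ∅ for every such U.
  x = 0: opens ∋ x are {0, 2}, {0, 1, 2}; each meets A ∖ {0}, so x IS a limit point.
  x = 1: open {1} ∋ x has {1} ∩ (A ∖ {1}) = ∅, so x is NOT a limit point.
  x = 2: open {2} ∋ x has {2} ∩ (A ∖ {2}) = ∅, so x is NOT a limit point.
Collecting: A' = {0}.


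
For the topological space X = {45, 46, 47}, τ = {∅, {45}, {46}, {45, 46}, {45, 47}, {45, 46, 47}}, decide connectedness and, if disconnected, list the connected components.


(X, τ) is disconnected; components = [{46}, {45, 47}].

Find clopen sets (U ∈ τ with X ∖ U ∈ τ):
  U = ∅, X ∖ U = {45, 46, 47} — both open, so U is clopen.
  U = {46}, X ∖ U = {45, 47} — both open, so U is clopen.
  U = {45, 47}, X ∖ U = {46} — both open, so U is clopen.
  U = {45, 46, 47}, X ∖ U = ∅ — both open, so U is clopen.
Nontrivial clopen(s) exist: e.g. {45, 47}. So (X, τ) is disconnected.
Compute connected components by grouping points that agree on all clopens:
  component: {46}
  component: {45, 47}


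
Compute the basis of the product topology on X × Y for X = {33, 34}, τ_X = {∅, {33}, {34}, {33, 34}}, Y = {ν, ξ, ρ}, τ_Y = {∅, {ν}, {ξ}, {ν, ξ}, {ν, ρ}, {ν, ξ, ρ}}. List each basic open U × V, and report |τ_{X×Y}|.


Basis B = {∅ × ∅, {33} × {ν}, {33} × {ξ}, {34} × {ν}, {34} × {ξ}, {33} × {ν, ξ}, {33} × {ν, ρ}, {33, 34} × {ν}, {33, 34} × {ξ}, {34} × {ν, ξ}, {34} × {ν, ρ}, {33} × {ν, ξ, ρ}, {34} × {ν, ξ, ρ}, {33, 34} × {ν, ξ}, {33, 34} × {ν, ρ}, {33, 34} × {ν, ξ, ρ}}; |τ_{X×Y}| = 36.

Enumerate products U × V with U ∈ τ_X, V ∈ τ_Y (deduplicated):
  ∅ × ∅ = {} (∅)
  {33} × {ν} = {(33,ν)}
  {33} × {ξ} = {(33,ξ)}
  {34} × {ν} = {(34,ν)}
  {34} × {ξ} = {(34,ξ)}
  {33} × {ν, ξ} = {(33,ν), (33,ξ)}
  {33} × {ν, ρ} = {(33,ν), (33,ρ)}
  {33, 34} × {ν} = {(33,ν), (34,ν)}
  {33, 34} × {ξ} = {(33,ξ), (34,ξ)}
  {34} × {ν, ξ} = {(34,ν), (34,ξ)}
  {34} × {ν, ρ} = {(34,ν), (34,ρ)}
  {33} × {ν, ξ, ρ} = {(33,ν), (33,ξ), (33,ρ)}
  {34} × {ν, ξ, ρ} = {(34,ν), (34,ξ), (34,ρ)}
  {33, 34} × {ν, ξ} = {(33,ν), (33,ξ), (34,ν), (34,ξ)}
  {33, 34} × {ν, ρ} = {(33,ν), (33,ρ), (34,ν), (34,ρ)}
  {33, 34} × {ν, ξ, ρ} = {(33,ν), (33,ξ), (33,ρ), (34,ν), (34,ξ), (34,ρ)}
These 16 distinct sets form the basis B.
Close under arbitrary unions to get τ_{X×Y}; counting gives |τ_{X×Y}| = 36.


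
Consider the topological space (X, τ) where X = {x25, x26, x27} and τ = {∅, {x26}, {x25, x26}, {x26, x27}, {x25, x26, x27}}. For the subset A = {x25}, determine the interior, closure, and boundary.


int(A) = ∅, cl(A) = {x25}, ∂A = {x25}.

Closed sets in (X, τ) are complements of opens:
  closed(X, τ) = {∅, {x25}, {x27}, {x25, x27}, {x25, x26, x27}}.
int(A) = ⋃ {U ∈ τ : U ⊆ A}. Opens contained in A: ∅.
Taking the union of these: int(A) = ∅.
cl(A) = ⋂ {C closed : A ⊆ C}. Closed sets containing A: {x25}, {x25, x27}, {x25, x26, x27}.
Intersecting these: cl(A) = {x25}.
∂A = cl(A) ∖ int(A) = {x25} ∖ ∅ = {x25}.


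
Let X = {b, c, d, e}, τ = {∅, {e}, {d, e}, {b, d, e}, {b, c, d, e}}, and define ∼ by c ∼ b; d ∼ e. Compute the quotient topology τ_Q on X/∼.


X/∼ = {[b=c], [d=e]}; |τ_Q| = 3.

Equivalence classes: [b=c], [d=e].
Quotient map π: X → X/∼ sends b ↦ [b=c], c ↦ [b=c], d ↦ [d=e], e ↦ [d=e].
For each subset V ⊆ X/∼, compute π^{-1}(V) ⊆ X and check whether π^{-1}(V) ∈ τ. V is open in τ_Q iff π^{-1}(V) ∈ τ.
  V = {}: π^{-1}(V) = ∅ ∈ τ ✓.
  V = {[b=c]}: π^{-1}(V) = {b, c} ∉ τ ✗.
  V = {[d=e]}: π^{-1}(V) = {d, e} ∈ τ ✓.
  V = {[b=c], [d=e]}: π^{-1}(V) = {b, c, d, e} ∈ τ ✓.
Open sets in the quotient: τ_Q = {{}, {[d=e]}, {[b=c], [d=e]}} (3 elements).


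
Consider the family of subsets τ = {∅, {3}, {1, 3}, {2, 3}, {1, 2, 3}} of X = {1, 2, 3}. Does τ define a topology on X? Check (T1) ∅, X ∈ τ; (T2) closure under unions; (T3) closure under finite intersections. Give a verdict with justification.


τ IS a topology on X.

Axiom (T1): ∅ ∈ τ? Yes; X ∈ τ? Yes.
Axiom (T2/T3): check pairwise unions and intersections of members of τ.
All pairwise intersections and unions checked — each lies in τ. Therefore τ satisfies (T1), (T2), (T3): it IS a topology on X.


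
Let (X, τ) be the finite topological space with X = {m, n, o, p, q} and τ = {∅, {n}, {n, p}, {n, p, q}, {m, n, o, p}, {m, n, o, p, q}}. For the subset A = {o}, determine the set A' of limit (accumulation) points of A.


A' = {m}

For each x ∈ X, list the open sets U ∈ τ with x ∈ U, then check whether U ∩ (A ∖ {x}) ≠ ∅ for every such U.
  x = m: opens ∋ x are {m, n, o, p}, {m, n, o, p, q}; each meets A ∖ {m}, so x IS a limit point.
  x = n: open {n} ∋ x has {n} ∩ (A ∖ {n}) = ∅, so x is NOT a limit point.
  x = o: open {m, n, o, p} ∋ x has {m, n, o, p} ∩ (A ∖ {o}) = ∅, so x is NOT a limit point.
  x = p: open {n, p} ∋ x has {n, p} ∩ (A ∖ {p}) = ∅, so x is NOT a limit point.
  x = q: open {n, p, q} ∋ x has {n, p, q} ∩ (A ∖ {q}) = ∅, so x is NOT a limit point.
Collecting: A' = {m}.


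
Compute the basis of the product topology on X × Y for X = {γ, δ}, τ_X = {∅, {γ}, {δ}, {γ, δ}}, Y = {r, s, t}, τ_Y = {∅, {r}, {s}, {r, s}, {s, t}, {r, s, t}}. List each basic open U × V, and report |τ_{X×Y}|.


Basis B = {∅ × ∅, {γ} × {r}, {γ} × {s}, {δ} × {r}, {δ} × {s}, {γ} × {r, s}, {γ, δ} × {r}, {γ} × {s, t}, {γ, δ} × {s}, {δ} × {r, s}, {δ} × {s, t}, {γ} × {r, s, t}, {δ} × {r, s, t}, {γ, δ} × {r, s}, {γ, δ} × {s, t}, {γ, δ} × {r, s, t}}; |τ_{X×Y}| = 36.

Enumerate products U × V with U ∈ τ_X, V ∈ τ_Y (deduplicated):
  ∅ × ∅ = {} (∅)
  {γ} × {r} = {(γ,r)}
  {γ} × {s} = {(γ,s)}
  {δ} × {r} = {(δ,r)}
  {δ} × {s} = {(δ,s)}
  {γ} × {r, s} = {(γ,r), (γ,s)}
  {γ, δ} × {r} = {(γ,r), (δ,r)}
  {γ} × {s, t} = {(γ,s), (γ,t)}
  {γ, δ} × {s} = {(γ,s), (δ,s)}
  {δ} × {r, s} = {(δ,r), (δ,s)}
  {δ} × {s, t} = {(δ,s), (δ,t)}
  {γ} × {r, s, t} = {(γ,r), (γ,s), (γ,t)}
  {δ} × {r, s, t} = {(δ,r), (δ,s), (δ,t)}
  {γ, δ} × {r, s} = {(γ,r), (γ,s), (δ,r), (δ,s)}
  {γ, δ} × {s, t} = {(γ,s), (γ,t), (δ,s), (δ,t)}
  {γ, δ} × {r, s, t} = {(γ,r), (γ,s), (γ,t), (δ,r), (δ,s), (δ,t)}
These 16 distinct sets form the basis B.
Close under arbitrary unions to get τ_{X×Y}; counting gives |τ_{X×Y}| = 36.


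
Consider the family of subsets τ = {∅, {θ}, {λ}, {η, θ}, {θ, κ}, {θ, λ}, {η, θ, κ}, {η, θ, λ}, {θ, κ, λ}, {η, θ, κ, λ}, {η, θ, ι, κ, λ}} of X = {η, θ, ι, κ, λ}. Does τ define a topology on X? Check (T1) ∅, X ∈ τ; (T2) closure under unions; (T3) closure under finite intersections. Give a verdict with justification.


τ IS a topology on X.

Axiom (T1): ∅ ∈ τ? Yes; X ∈ τ? Yes.
Axiom (T2/T3): check pairwise unions and intersections of members of τ.
All pairwise intersections and unions checked — each lies in τ. Therefore τ satisfies (T1), (T2), (T3): it IS a topology on X.


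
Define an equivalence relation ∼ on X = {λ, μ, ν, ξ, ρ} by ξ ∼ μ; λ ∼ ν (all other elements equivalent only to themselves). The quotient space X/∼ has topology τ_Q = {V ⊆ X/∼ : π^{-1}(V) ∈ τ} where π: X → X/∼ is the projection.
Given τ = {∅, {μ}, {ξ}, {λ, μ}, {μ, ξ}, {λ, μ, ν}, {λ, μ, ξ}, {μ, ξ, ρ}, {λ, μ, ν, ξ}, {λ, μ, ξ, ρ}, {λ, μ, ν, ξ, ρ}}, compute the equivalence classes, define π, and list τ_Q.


X/∼ = {[λ=ν], [μ=ξ], [ρ]}; |τ_Q| = 5.

Equivalence classes: [λ=ν], [μ=ξ], [ρ].
Quotient map π: X → X/∼ sends λ ↦ [λ=ν], μ ↦ [μ=ξ], ν ↦ [λ=ν], ξ ↦ [μ=ξ], ρ ↦ [ρ].
For each subset V ⊆ X/∼, compute π^{-1}(V) ⊆ X and check whether π^{-1}(V) ∈ τ. V is open in τ_Q iff π^{-1}(V) ∈ τ.
  V = {}: π^{-1}(V) = ∅ ∈ τ ✓.
  V = {[λ=ν]}: π^{-1}(V) = {λ, ν} ∉ τ ✗.
  V = {[μ=ξ]}: π^{-1}(V) = {μ, ξ} ∈ τ ✓.
  V = {[λ=ν], [μ=ξ]}: π^{-1}(V) = {λ, μ, ν, ξ} ∈ τ ✓.
  V = {[ρ]}: π^{-1}(V) = {ρ} ∉ τ ✗.
  V = {[λ=ν], [ρ]}: π^{-1}(V) = {λ, ν, ρ} ∉ τ ✗.
  V = {[μ=ξ], [ρ]}: π^{-1}(V) = {μ, ξ, ρ} ∈ τ ✓.
  V = {[λ=ν], [μ=ξ], [ρ]}: π^{-1}(V) = {λ, μ, ν, ξ, ρ} ∈ τ ✓.
Open sets in the quotient: τ_Q = {{}, {[μ=ξ]}, {[λ=ν], [μ=ξ]}, {[μ=ξ], [ρ]}, {[λ=ν], [μ=ξ], [ρ]}} (5 elements).


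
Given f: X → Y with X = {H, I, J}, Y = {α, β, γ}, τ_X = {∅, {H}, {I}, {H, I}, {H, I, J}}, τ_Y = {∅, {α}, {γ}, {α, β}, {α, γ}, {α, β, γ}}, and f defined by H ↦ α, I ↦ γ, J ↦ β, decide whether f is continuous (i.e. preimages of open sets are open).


f is NOT continuous.

Compute f^{-1}(U) for each U ∈ τ_Y:
  U = ∅: f^{-1}(U) = ∅ ∈ τ_X ✓.
  U = {α}: f^{-1}(U) = {H} ∈ τ_X ✓.
  U = {γ}: f^{-1}(U) = {I} ∈ τ_X ✓.
  U = {α, β}: f^{-1}(U) = {H, J} ∉ τ_X ✗.
  U = {α, γ}: f^{-1}(U) = {H, I} ∈ τ_X ✓.
  U = {α, β, γ}: f^{-1}(U) = {H, I, J} ∈ τ_X ✓.
Found U = {α, β} with f^{-1}(U) = {H, J} not in τ_X. Therefore f is NOT continuous.


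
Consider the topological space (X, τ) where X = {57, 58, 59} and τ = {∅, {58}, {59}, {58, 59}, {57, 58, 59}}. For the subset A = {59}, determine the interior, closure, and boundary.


int(A) = {59}, cl(A) = {57, 59}, ∂A = {57}.

Closed sets in (X, τ) are complements of opens:
  closed(X, τ) = {∅, {57}, {57, 58}, {57, 59}, {57, 58, 59}}.
int(A) = ⋃ {U ∈ τ : U ⊆ A}. Opens contained in A: ∅, {59}.
Taking the union of these: int(A) = {59}.
cl(A) = ⋂ {C closed : A ⊆ C}. Closed sets containing A: {57, 59}, {57, 58, 59}.
Intersecting these: cl(A) = {57, 59}.
∂A = cl(A) ∖ int(A) = {57, 59} ∖ {59} = {57}.


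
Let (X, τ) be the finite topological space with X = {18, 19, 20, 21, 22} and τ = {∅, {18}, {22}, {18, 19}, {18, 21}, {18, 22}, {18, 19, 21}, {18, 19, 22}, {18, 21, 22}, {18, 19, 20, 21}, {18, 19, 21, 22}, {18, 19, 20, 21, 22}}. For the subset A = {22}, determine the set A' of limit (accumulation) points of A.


A' = ∅

For each x ∈ X, list the open sets U ∈ τ with x ∈ U, then check whether U ∩ (A ∖ {x}) ≠ ∅ for every such U.
  x = 18: open {18} ∋ x has {18} ∩ (A ∖ {18}) = ∅, so x is NOT a limit point.
  x = 19: open {18, 19} ∋ x has {18, 19} ∩ (A ∖ {19}) = ∅, so x is NOT a limit point.
  x = 20: open {18, 19, 20, 21} ∋ x has {18, 19, 20, 21} ∩ (A ∖ {20}) = ∅, so x is NOT a limit point.
  x = 21: open {18, 21} ∋ x has {18, 21} ∩ (A ∖ {21}) = ∅, so x is NOT a limit point.
  x = 22: open {22} ∋ x has {22} ∩ (A ∖ {22}) = ∅, so x is NOT a limit point.
Collecting: A' = ∅.


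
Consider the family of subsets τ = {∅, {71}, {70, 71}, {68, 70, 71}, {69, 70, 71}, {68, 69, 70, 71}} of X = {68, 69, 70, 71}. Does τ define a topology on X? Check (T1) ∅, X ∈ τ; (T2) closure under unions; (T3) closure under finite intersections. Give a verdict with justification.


τ IS a topology on X.

Axiom (T1): ∅ ∈ τ? Yes; X ∈ τ? Yes.
Axiom (T2/T3): check pairwise unions and intersections of members of τ.
All pairwise intersections and unions checked — each lies in τ. Therefore τ satisfies (T1), (T2), (T3): it IS a topology on X.


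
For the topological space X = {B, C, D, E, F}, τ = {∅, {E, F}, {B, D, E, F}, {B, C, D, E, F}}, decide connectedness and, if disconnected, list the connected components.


(X, τ) is connected.

Find clopen sets (U ∈ τ with X ∖ U ∈ τ):
  U = ∅, X ∖ U = {B, C, D, E, F} — both open, so U is clopen.
  U = {B, C, D, E, F}, X ∖ U = ∅ — both open, so U is clopen.
Only trivial clopens (∅ and X) exist, so (X, τ) is connected.
Compute connected components by grouping points that agree on all clopens:
  component: {B, C, D, E, F}


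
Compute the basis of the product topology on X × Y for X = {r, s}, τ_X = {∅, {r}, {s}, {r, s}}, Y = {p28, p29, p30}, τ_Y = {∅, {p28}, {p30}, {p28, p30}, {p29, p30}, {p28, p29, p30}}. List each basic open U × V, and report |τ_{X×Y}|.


Basis B = {∅ × ∅, {r} × {p28}, {r} × {p30}, {s} × {p28}, {s} × {p30}, {r} × {p28, p30}, {r, s} × {p28}, {r} × {p29, p30}, {r, s} × {p30}, {s} × {p28, p30}, {s} × {p29, p30}, {r} × {p28, p29, p30}, {s} × {p28, p29, p30}, {r, s} × {p28, p30}, {r, s} × {p29, p30}, {r, s} × {p28, p29, p30}}; |τ_{X×Y}| = 36.

Enumerate products U × V with U ∈ τ_X, V ∈ τ_Y (deduplicated):
  ∅ × ∅ = {} (∅)
  {r} × {p28} = {(r,p28)}
  {r} × {p30} = {(r,p30)}
  {s} × {p28} = {(s,p28)}
  {s} × {p30} = {(s,p30)}
  {r} × {p28, p30} = {(r,p28), (r,p30)}
  {r, s} × {p28} = {(r,p28), (s,p28)}
  {r} × {p29, p30} = {(r,p29), (r,p30)}
  {r, s} × {p30} = {(r,p30), (s,p30)}
  {s} × {p28, p30} = {(s,p28), (s,p30)}
  {s} × {p29, p30} = {(s,p29), (s,p30)}
  {r} × {p28, p29, p30} = {(r,p28), (r,p29), (r,p30)}
  {s} × {p28, p29, p30} = {(s,p28), (s,p29), (s,p30)}
  {r, s} × {p28, p30} = {(r,p28), (r,p30), (s,p28), (s,p30)}
  {r, s} × {p29, p30} = {(r,p29), (r,p30), (s,p29), (s,p30)}
  {r, s} × {p28, p29, p30} = {(r,p28), (r,p29), (r,p30), (s,p28), (s,p29), (s,p30)}
These 16 distinct sets form the basis B.
Close under arbitrary unions to get τ_{X×Y}; counting gives |τ_{X×Y}| = 36.


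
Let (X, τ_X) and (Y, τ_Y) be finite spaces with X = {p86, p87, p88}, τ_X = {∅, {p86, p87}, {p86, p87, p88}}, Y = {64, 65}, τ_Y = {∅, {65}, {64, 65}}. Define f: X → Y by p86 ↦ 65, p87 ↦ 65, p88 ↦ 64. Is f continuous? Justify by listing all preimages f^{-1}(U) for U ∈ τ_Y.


f IS continuous.

Compute f^{-1}(U) for each U ∈ τ_Y:
  U = ∅: f^{-1}(U) = ∅ ∈ τ_X ✓.
  U = {65}: f^{-1}(U) = {p86, p87} ∈ τ_X ✓.
  U = {64, 65}: f^{-1}(U) = {p86, p87, p88} ∈ τ_X ✓.
Every preimage lies in τ_X, so f IS continuous.


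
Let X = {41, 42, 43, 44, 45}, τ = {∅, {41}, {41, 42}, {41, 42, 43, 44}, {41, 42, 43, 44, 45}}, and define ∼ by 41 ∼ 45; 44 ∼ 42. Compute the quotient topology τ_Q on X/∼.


X/∼ = {[41=45], [42=44], [43]}; |τ_Q| = 2.

Equivalence classes: [41=45], [42=44], [43].
Quotient map π: X → X/∼ sends 41 ↦ [41=45], 42 ↦ [42=44], 43 ↦ [43], 44 ↦ [42=44], 45 ↦ [41=45].
For each subset V ⊆ X/∼, compute π^{-1}(V) ⊆ X and check whether π^{-1}(V) ∈ τ. V is open in τ_Q iff π^{-1}(V) ∈ τ.
  V = {}: π^{-1}(V) = ∅ ∈ τ ✓.
  V = {[41=45]}: π^{-1}(V) = {41, 45} ∉ τ ✗.
  V = {[42=44]}: π^{-1}(V) = {42, 44} ∉ τ ✗.
  V = {[41=45], [42=44]}: π^{-1}(V) = {41, 42, 44, 45} ∉ τ ✗.
  V = {[43]}: π^{-1}(V) = {43} ∉ τ ✗.
  V = {[41=45], [43]}: π^{-1}(V) = {41, 43, 45} ∉ τ ✗.
  V = {[42=44], [43]}: π^{-1}(V) = {42, 43, 44} ∉ τ ✗.
  V = {[41=45], [42=44], [43]}: π^{-1}(V) = {41, 42, 43, 44, 45} ∈ τ ✓.
Open sets in the quotient: τ_Q = {{}, {[41=45], [42=44], [43]}} (2 elements).


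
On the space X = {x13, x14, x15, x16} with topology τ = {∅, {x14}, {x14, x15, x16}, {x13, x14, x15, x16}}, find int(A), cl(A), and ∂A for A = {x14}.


int(A) = {x14}, cl(A) = {x13, x14, x15, x16}, ∂A = {x13, x15, x16}.

Closed sets in (X, τ) are complements of opens:
  closed(X, τ) = {∅, {x13}, {x13, x15, x16}, {x13, x14, x15, x16}}.
int(A) = ⋃ {U ∈ τ : U ⊆ A}. Opens contained in A: ∅, {x14}.
Taking the union of these: int(A) = {x14}.
cl(A) = ⋂ {C closed : A ⊆ C}. Closed sets containing A: {x13, x14, x15, x16}.
Intersecting these: cl(A) = {x13, x14, x15, x16}.
∂A = cl(A) ∖ int(A) = {x13, x14, x15, x16} ∖ {x14} = {x13, x15, x16}.


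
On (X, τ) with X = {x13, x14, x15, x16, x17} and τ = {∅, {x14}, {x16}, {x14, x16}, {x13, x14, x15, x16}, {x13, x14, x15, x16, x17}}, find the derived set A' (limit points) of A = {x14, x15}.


A' = {x13, x15, x17}

For each x ∈ X, list the open sets U ∈ τ with x ∈ U, then check whether U ∩ (A ∖ {x}) ≠ ∅ for every such U.
  x = x13: opens ∋ x are {x13, x14, x15, x16}, {x13, x14, x15, x16, x17}; each meets A ∖ {x13}, so x IS a limit point.
  x = x14: open {x14} ∋ x has {x14} ∩ (A ∖ {x14}) = ∅, so x is NOT a limit point.
  x = x15: opens ∋ x are {x13, x14, x15, x16}, {x13, x14, x15, x16, x17}; each meets A ∖ {x15}, so x IS a limit point.
  x = x16: open {x16} ∋ x has {x16} ∩ (A ∖ {x16}) = ∅, so x is NOT a limit point.
  x = x17: opens ∋ x are {x13, x14, x15, x16, x17}; each meets A ∖ {x17}, so x IS a limit point.
Collecting: A' = {x13, x15, x17}.


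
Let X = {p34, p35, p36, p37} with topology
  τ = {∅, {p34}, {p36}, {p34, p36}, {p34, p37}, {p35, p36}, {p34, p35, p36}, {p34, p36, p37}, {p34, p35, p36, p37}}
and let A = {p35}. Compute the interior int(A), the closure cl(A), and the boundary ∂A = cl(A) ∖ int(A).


int(A) = ∅, cl(A) = {p35}, ∂A = {p35}.

Closed sets in (X, τ) are complements of opens:
  closed(X, τ) = {∅, {p35}, {p37}, {p34, p37}, {p35, p36}, {p35, p37}, {p34, p35, p37}, {p35, p36, p37}, {p34, p35, p36, p37}}.
int(A) = ⋃ {U ∈ τ : U ⊆ A}. Opens contained in A: ∅.
Taking the union of these: int(A) = ∅.
cl(A) = ⋂ {C closed : A ⊆ C}. Closed sets containing A: {p35}, {p35, p36}, {p35, p37}, {p34, p35, p37}, {p35, p36, p37}, {p34, p35, p36, p37}.
Intersecting these: cl(A) = {p35}.
∂A = cl(A) ∖ int(A) = {p35} ∖ ∅ = {p35}.


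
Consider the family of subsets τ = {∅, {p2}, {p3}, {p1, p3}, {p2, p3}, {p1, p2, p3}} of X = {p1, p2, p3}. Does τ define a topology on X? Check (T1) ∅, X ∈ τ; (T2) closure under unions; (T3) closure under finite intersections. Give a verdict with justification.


τ IS a topology on X.

Axiom (T1): ∅ ∈ τ? Yes; X ∈ τ? Yes.
Axiom (T2/T3): check pairwise unions and intersections of members of τ.
All pairwise intersections and unions checked — each lies in τ. Therefore τ satisfies (T1), (T2), (T3): it IS a topology on X.


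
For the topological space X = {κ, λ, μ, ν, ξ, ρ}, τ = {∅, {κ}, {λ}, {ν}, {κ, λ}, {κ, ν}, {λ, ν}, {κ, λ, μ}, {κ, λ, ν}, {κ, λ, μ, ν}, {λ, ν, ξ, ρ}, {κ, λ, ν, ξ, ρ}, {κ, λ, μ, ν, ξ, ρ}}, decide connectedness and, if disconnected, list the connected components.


(X, τ) is connected.

Find clopen sets (U ∈ τ with X ∖ U ∈ τ):
  U = ∅, X ∖ U = {κ, λ, μ, ν, ξ, ρ} — both open, so U is clopen.
  U = {κ, λ, μ, ν, ξ, ρ}, X ∖ U = ∅ — both open, so U is clopen.
Only trivial clopens (∅ and X) exist, so (X, τ) is connected.
Compute connected components by grouping points that agree on all clopens:
  component: {κ, λ, μ, ν, ξ, ρ}


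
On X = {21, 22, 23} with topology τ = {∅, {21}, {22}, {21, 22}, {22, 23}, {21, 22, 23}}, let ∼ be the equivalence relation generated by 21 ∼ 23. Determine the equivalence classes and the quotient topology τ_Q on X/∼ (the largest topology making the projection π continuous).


X/∼ = {[21=23], [22]}; |τ_Q| = 3.

Equivalence classes: [21=23], [22].
Quotient map π: X → X/∼ sends 21 ↦ [21=23], 22 ↦ [22], 23 ↦ [21=23].
For each subset V ⊆ X/∼, compute π^{-1}(V) ⊆ X and check whether π^{-1}(V) ∈ τ. V is open in τ_Q iff π^{-1}(V) ∈ τ.
  V = {}: π^{-1}(V) = ∅ ∈ τ ✓.
  V = {[21=23]}: π^{-1}(V) = {21, 23} ∉ τ ✗.
  V = {[22]}: π^{-1}(V) = {22} ∈ τ ✓.
  V = {[21=23], [22]}: π^{-1}(V) = {21, 22, 23} ∈ τ ✓.
Open sets in the quotient: τ_Q = {{}, {[22]}, {[21=23], [22]}} (3 elements).


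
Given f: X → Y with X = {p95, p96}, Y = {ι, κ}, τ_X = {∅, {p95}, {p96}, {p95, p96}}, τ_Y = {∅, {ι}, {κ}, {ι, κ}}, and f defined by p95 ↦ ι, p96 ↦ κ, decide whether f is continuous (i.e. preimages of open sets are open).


f IS continuous.

Compute f^{-1}(U) for each U ∈ τ_Y:
  U = ∅: f^{-1}(U) = ∅ ∈ τ_X ✓.
  U = {ι}: f^{-1}(U) = {p95} ∈ τ_X ✓.
  U = {κ}: f^{-1}(U) = {p96} ∈ τ_X ✓.
  U = {ι, κ}: f^{-1}(U) = {p95, p96} ∈ τ_X ✓.
Every preimage lies in τ_X, so f IS continuous.


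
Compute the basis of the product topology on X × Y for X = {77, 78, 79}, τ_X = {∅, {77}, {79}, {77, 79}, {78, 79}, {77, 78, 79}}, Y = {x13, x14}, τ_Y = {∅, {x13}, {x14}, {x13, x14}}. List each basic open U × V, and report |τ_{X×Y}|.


Basis B = {∅ × ∅, {77} × {x13}, {77} × {x14}, {79} × {x13}, {79} × {x14}, {77} × {x13, x14}, {77, 79} × {x13}, {77, 79} × {x14}, {78, 79} × {x13}, {78, 79} × {x14}, {79} × {x13, x14}, {77, 78, 79} × {x13}, {77, 78, 79} × {x14}, {77, 79} × {x13, x14}, {78, 79} × {x13, x14}, {77, 78, 79} × {x13, x14}}; |τ_{X×Y}| = 36.

Enumerate products U × V with U ∈ τ_X, V ∈ τ_Y (deduplicated):
  ∅ × ∅ = {} (∅)
  {77} × {x13} = {(77,x13)}
  {77} × {x14} = {(77,x14)}
  {79} × {x13} = {(79,x13)}
  {79} × {x14} = {(79,x14)}
  {77} × {x13, x14} = {(77,x13), (77,x14)}
  {77, 79} × {x13} = {(77,x13), (79,x13)}
  {77, 79} × {x14} = {(77,x14), (79,x14)}
  {78, 79} × {x13} = {(78,x13), (79,x13)}
  {78, 79} × {x14} = {(78,x14), (79,x14)}
  {79} × {x13, x14} = {(79,x13), (79,x14)}
  {77, 78, 79} × {x13} = {(77,x13), (78,x13), (79,x13)}
  {77, 78, 79} × {x14} = {(77,x14), (78,x14), (79,x14)}
  {77, 79} × {x13, x14} = {(77,x13), (77,x14), (79,x13), (79,x14)}
  {78, 79} × {x13, x14} = {(78,x13), (78,x14), (79,x13), (79,x14)}
  {77, 78, 79} × {x13, x14} = {(77,x13), (77,x14), (78,x13), (78,x14), (79,x13), (79,x14)}
These 16 distinct sets form the basis B.
Close under arbitrary unions to get τ_{X×Y}; counting gives |τ_{X×Y}| = 36.


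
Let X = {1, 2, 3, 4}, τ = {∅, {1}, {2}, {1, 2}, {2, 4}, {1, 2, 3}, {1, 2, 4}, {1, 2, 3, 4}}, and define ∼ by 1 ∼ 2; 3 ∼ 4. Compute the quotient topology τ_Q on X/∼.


X/∼ = {[1=2], [3=4]}; |τ_Q| = 3.

Equivalence classes: [1=2], [3=4].
Quotient map π: X → X/∼ sends 1 ↦ [1=2], 2 ↦ [1=2], 3 ↦ [3=4], 4 ↦ [3=4].
For each subset V ⊆ X/∼, compute π^{-1}(V) ⊆ X and check whether π^{-1}(V) ∈ τ. V is open in τ_Q iff π^{-1}(V) ∈ τ.
  V = {}: π^{-1}(V) = ∅ ∈ τ ✓.
  V = {[1=2]}: π^{-1}(V) = {1, 2} ∈ τ ✓.
  V = {[3=4]}: π^{-1}(V) = {3, 4} ∉ τ ✗.
  V = {[1=2], [3=4]}: π^{-1}(V) = {1, 2, 3, 4} ∈ τ ✓.
Open sets in the quotient: τ_Q = {{}, {[1=2]}, {[1=2], [3=4]}} (3 elements).


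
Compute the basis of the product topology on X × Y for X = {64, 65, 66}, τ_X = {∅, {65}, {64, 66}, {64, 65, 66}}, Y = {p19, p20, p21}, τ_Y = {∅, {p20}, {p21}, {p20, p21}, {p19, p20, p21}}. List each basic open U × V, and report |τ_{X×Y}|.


Basis B = {∅ × ∅, {65} × {p20}, {65} × {p21}, {64, 66} × {p20}, {64, 66} × {p21}, {65} × {p20, p21}, {64, 65, 66} × {p20}, {64, 65, 66} × {p21}, {65} × {p19, p20, p21}, {64, 66} × {p20, p21}, {64, 66} × {p19, p20, p21}, {64, 65, 66} × {p20, p21}, {64, 65, 66} × {p19, p20, p21}}; |τ_{X×Y}| = 25.

Enumerate products U × V with U ∈ τ_X, V ∈ τ_Y (deduplicated):
  ∅ × ∅ = {} (∅)
  {65} × {p20} = {(65,p20)}
  {65} × {p21} = {(65,p21)}
  {64, 66} × {p20} = {(64,p20), (66,p20)}
  {64, 66} × {p21} = {(64,p21), (66,p21)}
  {65} × {p20, p21} = {(65,p20), (65,p21)}
  {64, 65, 66} × {p20} = {(64,p20), (65,p20), (66,p20)}
  {64, 65, 66} × {p21} = {(64,p21), (65,p21), (66,p21)}
  {65} × {p19, p20, p21} = {(65,p19), (65,p20), (65,p21)}
  {64, 66} × {p20, p21} = {(64,p20), (64,p21), (66,p20), (66,p21)}
  {64, 66} × {p19, p20, p21} = {(64,p19), (64,p20), (64,p21), (66,p19), (66,p20), (66,p21)}
  {64, 65, 66} × {p20, p21} = {(64,p20), (64,p21), (65,p20), (65,p21), (66,p20), (66,p21)}
  {64, 65, 66} × {p19, p20, p21} = {(64,p19), (64,p20), (64,p21), (65,p19), (65,p20), (65,p21), (66,p19), (66,p20), (66,p21)}
These 13 distinct sets form the basis B.
Close under arbitrary unions to get τ_{X×Y}; counting gives |τ_{X×Y}| = 25.


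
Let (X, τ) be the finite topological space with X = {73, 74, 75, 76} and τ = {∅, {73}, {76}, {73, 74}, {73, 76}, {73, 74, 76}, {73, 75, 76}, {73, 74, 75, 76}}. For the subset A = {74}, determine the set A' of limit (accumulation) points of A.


A' = ∅

For each x ∈ X, list the open sets U ∈ τ with x ∈ U, then check whether U ∩ (A ∖ {x}) ≠ ∅ for every such U.
  x = 73: open {73} ∋ x has {73} ∩ (A ∖ {73}) = ∅, so x is NOT a limit point.
  x = 74: open {73, 74} ∋ x has {73, 74} ∩ (A ∖ {74}) = ∅, so x is NOT a limit point.
  x = 75: open {73, 75, 76} ∋ x has {73, 75, 76} ∩ (A ∖ {75}) = ∅, so x is NOT a limit point.
  x = 76: open {76} ∋ x has {76} ∩ (A ∖ {76}) = ∅, so x is NOT a limit point.
Collecting: A' = ∅.


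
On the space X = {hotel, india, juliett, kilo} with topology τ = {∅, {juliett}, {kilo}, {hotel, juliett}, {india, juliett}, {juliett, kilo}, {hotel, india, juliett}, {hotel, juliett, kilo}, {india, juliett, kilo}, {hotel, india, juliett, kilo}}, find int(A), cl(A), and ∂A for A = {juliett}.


int(A) = {juliett}, cl(A) = {hotel, india, juliett}, ∂A = {hotel, india}.

Closed sets in (X, τ) are complements of opens:
  closed(X, τ) = {∅, {hotel}, {india}, {kilo}, {hotel, india}, {hotel, kilo}, {india, kilo}, {hotel, india, juliett}, {hotel, india, kilo}, {hotel, india, juliett, kilo}}.
int(A) = ⋃ {U ∈ τ : U ⊆ A}. Opens contained in A: ∅, {juliett}.
Taking the union of these: int(A) = {juliett}.
cl(A) = ⋂ {C closed : A ⊆ C}. Closed sets containing A: {hotel, india, juliett}, {hotel, india, juliett, kilo}.
Intersecting these: cl(A) = {hotel, india, juliett}.
∂A = cl(A) ∖ int(A) = {hotel, india, juliett} ∖ {juliett} = {hotel, india}.


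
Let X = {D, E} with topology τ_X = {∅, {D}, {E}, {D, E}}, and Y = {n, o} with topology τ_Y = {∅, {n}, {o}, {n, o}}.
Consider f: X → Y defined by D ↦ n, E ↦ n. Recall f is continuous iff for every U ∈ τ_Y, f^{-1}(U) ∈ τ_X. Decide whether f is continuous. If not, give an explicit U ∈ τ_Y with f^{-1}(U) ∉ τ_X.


f IS continuous.

Compute f^{-1}(U) for each U ∈ τ_Y:
  U = ∅: f^{-1}(U) = ∅ ∈ τ_X ✓.
  U = {n}: f^{-1}(U) = {D, E} ∈ τ_X ✓.
  U = {o}: f^{-1}(U) = ∅ ∈ τ_X ✓.
  U = {n, o}: f^{-1}(U) = {D, E} ∈ τ_X ✓.
Every preimage lies in τ_X, so f IS continuous.


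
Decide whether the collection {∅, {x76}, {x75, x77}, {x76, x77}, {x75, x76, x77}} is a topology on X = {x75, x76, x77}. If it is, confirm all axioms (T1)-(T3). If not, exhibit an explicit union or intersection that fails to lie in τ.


τ is NOT a topology on X.

Axiom (T1): ∅ ∈ τ? Yes; X ∈ τ? Yes.
Axiom (T2/T3): check pairwise unions and intersections of members of τ.
Counterexample for (T3): {x75, x77} ∩ {x76, x77} = {x77} ∉ τ. Therefore τ is NOT a topology.


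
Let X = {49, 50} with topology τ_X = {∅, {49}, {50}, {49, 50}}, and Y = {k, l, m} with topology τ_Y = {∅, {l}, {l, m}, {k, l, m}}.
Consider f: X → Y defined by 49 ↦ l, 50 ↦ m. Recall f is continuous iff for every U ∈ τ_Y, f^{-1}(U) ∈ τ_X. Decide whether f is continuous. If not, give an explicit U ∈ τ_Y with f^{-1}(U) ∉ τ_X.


f IS continuous.

Compute f^{-1}(U) for each U ∈ τ_Y:
  U = ∅: f^{-1}(U) = ∅ ∈ τ_X ✓.
  U = {l}: f^{-1}(U) = {49} ∈ τ_X ✓.
  U = {l, m}: f^{-1}(U) = {49, 50} ∈ τ_X ✓.
  U = {k, l, m}: f^{-1}(U) = {49, 50} ∈ τ_X ✓.
Every preimage lies in τ_X, so f IS continuous.
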